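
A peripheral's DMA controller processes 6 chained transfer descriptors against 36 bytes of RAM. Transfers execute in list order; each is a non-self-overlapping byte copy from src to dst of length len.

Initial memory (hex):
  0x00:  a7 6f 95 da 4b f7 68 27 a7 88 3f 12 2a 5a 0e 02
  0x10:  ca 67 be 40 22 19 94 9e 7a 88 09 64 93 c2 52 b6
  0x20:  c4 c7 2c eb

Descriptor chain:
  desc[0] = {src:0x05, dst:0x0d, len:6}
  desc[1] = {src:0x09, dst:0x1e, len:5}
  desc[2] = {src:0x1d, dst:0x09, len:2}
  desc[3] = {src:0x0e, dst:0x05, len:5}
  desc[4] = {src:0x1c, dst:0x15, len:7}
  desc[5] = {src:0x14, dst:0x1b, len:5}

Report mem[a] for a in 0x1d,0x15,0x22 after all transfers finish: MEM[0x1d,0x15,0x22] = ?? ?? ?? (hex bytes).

MEM[0x1d,0x15,0x22] = c2 93 f7

[0] 0x05->0x0d len=6 : f7 68 27 a7 88 3f
[1] 0x09->0x1e len=5 : 88 3f 12 2a f7
[2] 0x1d->0x09 len=2 : c2 88
[3] 0x0e->0x05 len=5 : 68 27 a7 88 3f
[4] 0x1c->0x15 len=7 : 93 c2 88 3f 12 2a f7
[5] 0x14->0x1b len=5 : 22 93 c2 88 3f
query mem[0x1d]=0xc2, mem[0x15]=0x93, mem[0x22]=0xf7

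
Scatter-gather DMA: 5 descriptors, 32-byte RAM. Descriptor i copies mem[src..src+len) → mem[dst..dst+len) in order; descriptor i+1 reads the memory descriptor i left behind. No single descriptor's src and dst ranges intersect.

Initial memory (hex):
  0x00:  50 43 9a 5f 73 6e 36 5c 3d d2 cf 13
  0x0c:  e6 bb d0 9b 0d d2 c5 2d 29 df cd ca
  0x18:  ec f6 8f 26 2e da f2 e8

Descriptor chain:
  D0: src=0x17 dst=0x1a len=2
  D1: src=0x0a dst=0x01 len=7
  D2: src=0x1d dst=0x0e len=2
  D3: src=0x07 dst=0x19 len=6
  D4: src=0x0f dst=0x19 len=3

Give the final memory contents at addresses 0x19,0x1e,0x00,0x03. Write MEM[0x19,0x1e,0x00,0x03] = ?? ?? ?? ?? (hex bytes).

D0: mem[0x1a..0x1b] <- [ca ec]
D1: mem[0x01..0x07] <- [cf 13 e6 bb d0 9b 0d]
D2: mem[0x0e..0x0f] <- [da f2]
D3: mem[0x19..0x1e] <- [0d 3d d2 cf 13 e6]
D4: mem[0x19..0x1b] <- [f2 0d d2]
query mem[0x19]=0xf2, mem[0x1e]=0xe6, mem[0x00]=0x50, mem[0x03]=0xe6

MEM[0x19,0x1e,0x00,0x03] = f2 e6 50 e6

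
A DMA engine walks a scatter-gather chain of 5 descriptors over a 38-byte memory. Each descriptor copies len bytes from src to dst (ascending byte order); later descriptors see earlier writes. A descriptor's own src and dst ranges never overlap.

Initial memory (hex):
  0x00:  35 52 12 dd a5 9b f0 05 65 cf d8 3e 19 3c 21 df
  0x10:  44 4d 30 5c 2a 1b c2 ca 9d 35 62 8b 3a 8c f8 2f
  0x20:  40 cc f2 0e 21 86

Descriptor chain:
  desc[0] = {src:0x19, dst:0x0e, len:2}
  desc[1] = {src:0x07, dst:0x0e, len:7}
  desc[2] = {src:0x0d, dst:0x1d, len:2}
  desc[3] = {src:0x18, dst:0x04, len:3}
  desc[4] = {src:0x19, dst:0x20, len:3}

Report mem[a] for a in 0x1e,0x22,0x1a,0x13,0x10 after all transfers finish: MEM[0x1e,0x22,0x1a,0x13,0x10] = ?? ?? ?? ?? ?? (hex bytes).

MEM[0x1e,0x22,0x1a,0x13,0x10] = 05 8b 62 19 cf

  after D0: wrote 2B at 0x0e = 3562
  after D1: wrote 7B at 0x0e = 0565cfd83e193c
  after D2: wrote 2B at 0x1d = 3c05
  after D3: wrote 3B at 0x04 = 9d3562
  after D4: wrote 3B at 0x20 = 35628b
query mem[0x1e]=0x05, mem[0x22]=0x8b, mem[0x1a]=0x62, mem[0x13]=0x19, mem[0x10]=0xcf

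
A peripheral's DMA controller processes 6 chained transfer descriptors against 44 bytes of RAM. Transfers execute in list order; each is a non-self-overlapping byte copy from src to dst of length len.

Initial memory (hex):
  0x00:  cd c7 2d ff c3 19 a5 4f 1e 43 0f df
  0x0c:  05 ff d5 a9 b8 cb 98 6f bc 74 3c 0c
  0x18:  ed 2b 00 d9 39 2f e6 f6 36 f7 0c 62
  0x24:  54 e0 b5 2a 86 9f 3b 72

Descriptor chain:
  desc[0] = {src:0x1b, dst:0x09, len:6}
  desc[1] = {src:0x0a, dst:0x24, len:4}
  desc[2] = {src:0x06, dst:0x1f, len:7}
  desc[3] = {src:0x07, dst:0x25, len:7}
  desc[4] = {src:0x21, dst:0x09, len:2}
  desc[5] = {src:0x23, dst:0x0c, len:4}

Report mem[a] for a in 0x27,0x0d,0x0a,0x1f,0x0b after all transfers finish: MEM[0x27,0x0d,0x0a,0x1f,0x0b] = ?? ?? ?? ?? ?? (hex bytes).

[0] 0x1b->0x09 len=6 : d9 39 2f e6 f6 36
[1] 0x0a->0x24 len=4 : 39 2f e6 f6
[2] 0x06->0x1f len=7 : a5 4f 1e d9 39 2f e6
[3] 0x07->0x25 len=7 : 4f 1e d9 39 2f e6 f6
[4] 0x21->0x09 len=2 : 1e d9
[5] 0x23->0x0c len=4 : 39 2f 4f 1e
query mem[0x27]=0xd9, mem[0x0d]=0x2f, mem[0x0a]=0xd9, mem[0x1f]=0xa5, mem[0x0b]=0x2f

MEM[0x27,0x0d,0x0a,0x1f,0x0b] = d9 2f d9 a5 2f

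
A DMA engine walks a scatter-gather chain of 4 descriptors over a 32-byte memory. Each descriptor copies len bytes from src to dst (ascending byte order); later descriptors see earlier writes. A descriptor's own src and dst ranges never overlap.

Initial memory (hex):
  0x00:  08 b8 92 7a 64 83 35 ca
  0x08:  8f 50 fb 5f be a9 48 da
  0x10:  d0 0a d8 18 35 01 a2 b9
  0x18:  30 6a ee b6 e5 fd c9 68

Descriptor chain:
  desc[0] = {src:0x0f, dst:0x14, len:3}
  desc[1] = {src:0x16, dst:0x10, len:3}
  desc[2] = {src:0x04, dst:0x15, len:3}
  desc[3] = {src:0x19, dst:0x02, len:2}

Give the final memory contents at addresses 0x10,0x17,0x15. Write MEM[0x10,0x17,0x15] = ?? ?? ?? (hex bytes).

  after D0: wrote 3B at 0x14 = dad00a
  after D1: wrote 3B at 0x10 = 0ab930
  after D2: wrote 3B at 0x15 = 648335
  after D3: wrote 2B at 0x02 = 6aee
query mem[0x10]=0x0a, mem[0x17]=0x35, mem[0x15]=0x64

MEM[0x10,0x17,0x15] = 0a 35 64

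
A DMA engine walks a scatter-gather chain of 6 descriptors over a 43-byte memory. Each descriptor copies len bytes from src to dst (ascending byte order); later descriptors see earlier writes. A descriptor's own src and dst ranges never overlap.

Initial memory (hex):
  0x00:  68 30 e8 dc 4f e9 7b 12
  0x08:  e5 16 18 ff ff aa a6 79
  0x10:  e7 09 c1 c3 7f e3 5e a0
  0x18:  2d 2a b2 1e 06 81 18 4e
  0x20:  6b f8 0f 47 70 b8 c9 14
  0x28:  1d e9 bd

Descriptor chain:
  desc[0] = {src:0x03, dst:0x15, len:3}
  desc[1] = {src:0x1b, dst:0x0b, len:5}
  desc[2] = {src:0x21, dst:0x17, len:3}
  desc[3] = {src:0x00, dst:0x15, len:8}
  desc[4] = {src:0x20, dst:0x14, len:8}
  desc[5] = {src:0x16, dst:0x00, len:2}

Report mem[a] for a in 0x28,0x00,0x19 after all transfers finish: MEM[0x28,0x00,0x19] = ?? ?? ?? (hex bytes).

MEM[0x28,0x00,0x19] = 1d 0f b8

#0 dst[0x15+3] := {0xdc,0x4f,0xe9}
#1 dst[0x0b+5] := {0x1e,0x06,0x81,0x18,0x4e}
#2 dst[0x17+3] := {0xf8,0x0f,0x47}
#3 dst[0x15+8] := {0x68,0x30,0xe8,0xdc,0x4f,0xe9,0x7b,0x12}
#4 dst[0x14+8] := {0x6b,0xf8,0x0f,0x47,0x70,0xb8,0xc9,0x14}
#5 dst[0x00+2] := {0x0f,0x47}
query mem[0x28]=0x1d, mem[0x00]=0x0f, mem[0x19]=0xb8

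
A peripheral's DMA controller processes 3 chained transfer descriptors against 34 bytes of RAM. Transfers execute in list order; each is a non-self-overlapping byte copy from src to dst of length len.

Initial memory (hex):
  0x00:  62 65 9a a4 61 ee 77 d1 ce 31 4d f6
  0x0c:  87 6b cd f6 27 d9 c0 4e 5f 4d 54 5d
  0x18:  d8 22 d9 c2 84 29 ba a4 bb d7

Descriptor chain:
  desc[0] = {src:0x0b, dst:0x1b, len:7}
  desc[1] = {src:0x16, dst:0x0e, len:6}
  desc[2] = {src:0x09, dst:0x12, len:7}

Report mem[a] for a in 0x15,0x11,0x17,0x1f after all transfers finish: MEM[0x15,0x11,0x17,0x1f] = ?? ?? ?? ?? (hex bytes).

[0] 0x0b->0x1b len=7 : f6 87 6b cd f6 27 d9
[1] 0x16->0x0e len=6 : 54 5d d8 22 d9 f6
[2] 0x09->0x12 len=7 : 31 4d f6 87 6b 54 5d
query mem[0x15]=0x87, mem[0x11]=0x22, mem[0x17]=0x54, mem[0x1f]=0xf6

MEM[0x15,0x11,0x17,0x1f] = 87 22 54 f6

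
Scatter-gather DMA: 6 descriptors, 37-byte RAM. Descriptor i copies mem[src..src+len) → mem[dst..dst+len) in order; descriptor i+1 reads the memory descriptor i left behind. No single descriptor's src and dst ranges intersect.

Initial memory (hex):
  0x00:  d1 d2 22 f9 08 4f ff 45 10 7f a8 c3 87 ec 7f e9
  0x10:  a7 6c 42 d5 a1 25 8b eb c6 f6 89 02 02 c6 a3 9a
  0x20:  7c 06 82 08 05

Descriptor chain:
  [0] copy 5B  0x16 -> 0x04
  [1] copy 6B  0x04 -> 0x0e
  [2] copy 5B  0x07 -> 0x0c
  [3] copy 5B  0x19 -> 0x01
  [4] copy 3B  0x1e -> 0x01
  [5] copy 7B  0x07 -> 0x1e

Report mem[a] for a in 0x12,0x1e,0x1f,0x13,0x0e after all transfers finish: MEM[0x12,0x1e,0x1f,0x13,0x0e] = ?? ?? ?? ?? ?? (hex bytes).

MEM[0x12,0x1e,0x1f,0x13,0x0e] = 89 f6 89 7f 7f

#0 dst[0x04+5] := {0x8b,0xeb,0xc6,0xf6,0x89}
#1 dst[0x0e+6] := {0x8b,0xeb,0xc6,0xf6,0x89,0x7f}
#2 dst[0x0c+5] := {0xf6,0x89,0x7f,0xa8,0xc3}
#3 dst[0x01+5] := {0xf6,0x89,0x02,0x02,0xc6}
#4 dst[0x01+3] := {0xa3,0x9a,0x7c}
#5 dst[0x1e+7] := {0xf6,0x89,0x7f,0xa8,0xc3,0xf6,0x89}
query mem[0x12]=0x89, mem[0x1e]=0xf6, mem[0x1f]=0x89, mem[0x13]=0x7f, mem[0x0e]=0x7f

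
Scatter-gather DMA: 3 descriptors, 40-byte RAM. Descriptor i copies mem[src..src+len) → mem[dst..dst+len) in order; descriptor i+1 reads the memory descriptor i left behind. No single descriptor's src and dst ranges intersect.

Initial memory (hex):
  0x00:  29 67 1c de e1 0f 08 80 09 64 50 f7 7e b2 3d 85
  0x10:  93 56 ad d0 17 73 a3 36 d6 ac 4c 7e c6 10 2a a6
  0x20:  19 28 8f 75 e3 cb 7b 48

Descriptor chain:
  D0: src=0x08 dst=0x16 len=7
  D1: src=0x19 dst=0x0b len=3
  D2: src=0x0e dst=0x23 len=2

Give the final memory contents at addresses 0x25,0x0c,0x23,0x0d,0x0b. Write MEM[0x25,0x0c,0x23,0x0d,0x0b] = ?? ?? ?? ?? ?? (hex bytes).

[0] 0x08->0x16 len=7 : 09 64 50 f7 7e b2 3d
[1] 0x19->0x0b len=3 : f7 7e b2
[2] 0x0e->0x23 len=2 : 3d 85
query mem[0x25]=0xcb, mem[0x0c]=0x7e, mem[0x23]=0x3d, mem[0x0d]=0xb2, mem[0x0b]=0xf7

MEM[0x25,0x0c,0x23,0x0d,0x0b] = cb 7e 3d b2 f7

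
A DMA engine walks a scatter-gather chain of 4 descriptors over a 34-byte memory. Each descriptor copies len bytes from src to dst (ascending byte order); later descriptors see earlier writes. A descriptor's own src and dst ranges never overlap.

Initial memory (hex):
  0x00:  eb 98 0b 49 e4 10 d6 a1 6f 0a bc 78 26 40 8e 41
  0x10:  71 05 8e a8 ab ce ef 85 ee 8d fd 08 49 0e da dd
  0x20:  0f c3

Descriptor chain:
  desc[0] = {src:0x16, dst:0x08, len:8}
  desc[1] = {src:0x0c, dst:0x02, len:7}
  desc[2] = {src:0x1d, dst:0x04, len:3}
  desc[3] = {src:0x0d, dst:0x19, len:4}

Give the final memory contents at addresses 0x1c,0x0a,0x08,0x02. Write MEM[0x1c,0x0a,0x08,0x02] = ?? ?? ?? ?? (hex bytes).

D0: mem[0x08..0x0f] <- [ef 85 ee 8d fd 08 49 0e]
D1: mem[0x02..0x08] <- [fd 08 49 0e 71 05 8e]
D2: mem[0x04..0x06] <- [0e da dd]
D3: mem[0x19..0x1c] <- [08 49 0e 71]
query mem[0x1c]=0x71, mem[0x0a]=0xee, mem[0x08]=0x8e, mem[0x02]=0xfd

MEM[0x1c,0x0a,0x08,0x02] = 71 ee 8e fd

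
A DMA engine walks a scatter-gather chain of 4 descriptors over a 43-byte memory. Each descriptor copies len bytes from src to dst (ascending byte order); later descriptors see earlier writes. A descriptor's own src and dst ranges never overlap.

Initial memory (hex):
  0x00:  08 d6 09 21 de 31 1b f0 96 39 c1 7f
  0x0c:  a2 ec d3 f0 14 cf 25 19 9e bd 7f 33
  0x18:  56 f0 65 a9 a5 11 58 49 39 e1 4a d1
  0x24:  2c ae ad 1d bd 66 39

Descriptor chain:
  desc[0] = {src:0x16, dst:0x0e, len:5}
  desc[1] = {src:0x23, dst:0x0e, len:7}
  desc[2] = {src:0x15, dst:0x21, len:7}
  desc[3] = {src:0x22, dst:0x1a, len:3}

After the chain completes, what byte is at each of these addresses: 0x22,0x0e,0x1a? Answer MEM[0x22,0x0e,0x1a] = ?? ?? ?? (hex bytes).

MEM[0x22,0x0e,0x1a] = 7f d1 7f

  after D0: wrote 5B at 0x0e = 7f3356f065
  after D1: wrote 7B at 0x0e = d12caead1dbd66
  after D2: wrote 7B at 0x21 = bd7f3356f065a9
  after D3: wrote 3B at 0x1a = 7f3356
query mem[0x22]=0x7f, mem[0x0e]=0xd1, mem[0x1a]=0x7f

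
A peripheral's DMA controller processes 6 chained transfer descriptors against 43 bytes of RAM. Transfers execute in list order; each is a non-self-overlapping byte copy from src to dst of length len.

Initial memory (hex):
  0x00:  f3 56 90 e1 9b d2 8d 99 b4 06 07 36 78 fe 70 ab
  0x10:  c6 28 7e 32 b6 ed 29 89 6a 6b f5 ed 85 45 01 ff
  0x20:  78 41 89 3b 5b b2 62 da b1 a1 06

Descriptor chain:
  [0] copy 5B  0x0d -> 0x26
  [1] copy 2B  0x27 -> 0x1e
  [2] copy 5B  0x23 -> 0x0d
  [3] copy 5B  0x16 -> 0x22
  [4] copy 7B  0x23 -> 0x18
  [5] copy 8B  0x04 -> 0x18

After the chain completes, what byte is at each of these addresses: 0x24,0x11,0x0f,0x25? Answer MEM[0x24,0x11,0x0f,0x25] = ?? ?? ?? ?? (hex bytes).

[0] 0x0d->0x26 len=5 : fe 70 ab c6 28
[1] 0x27->0x1e len=2 : 70 ab
[2] 0x23->0x0d len=5 : 3b 5b b2 fe 70
[3] 0x16->0x22 len=5 : 29 89 6a 6b f5
[4] 0x23->0x18 len=7 : 89 6a 6b f5 70 ab c6
[5] 0x04->0x18 len=8 : 9b d2 8d 99 b4 06 07 36
query mem[0x24]=0x6a, mem[0x11]=0x70, mem[0x0f]=0xb2, mem[0x25]=0x6b

MEM[0x24,0x11,0x0f,0x25] = 6a 70 b2 6b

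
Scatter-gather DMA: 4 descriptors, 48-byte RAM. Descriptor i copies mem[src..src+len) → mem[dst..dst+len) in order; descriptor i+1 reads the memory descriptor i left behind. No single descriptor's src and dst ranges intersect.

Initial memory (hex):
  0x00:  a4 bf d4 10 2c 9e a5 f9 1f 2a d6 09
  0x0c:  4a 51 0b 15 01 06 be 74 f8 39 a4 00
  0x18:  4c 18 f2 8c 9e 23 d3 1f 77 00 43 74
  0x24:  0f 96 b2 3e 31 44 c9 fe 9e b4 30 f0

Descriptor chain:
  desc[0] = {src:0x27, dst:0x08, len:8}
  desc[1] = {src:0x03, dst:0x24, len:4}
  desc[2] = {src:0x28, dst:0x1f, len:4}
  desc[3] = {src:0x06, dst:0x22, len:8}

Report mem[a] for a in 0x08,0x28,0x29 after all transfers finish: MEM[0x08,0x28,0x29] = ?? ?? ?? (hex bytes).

MEM[0x08,0x28,0x29] = 3e fe 9e

[0] 0x27->0x08 len=8 : 3e 31 44 c9 fe 9e b4 30
[1] 0x03->0x24 len=4 : 10 2c 9e a5
[2] 0x28->0x1f len=4 : 31 44 c9 fe
[3] 0x06->0x22 len=8 : a5 f9 3e 31 44 c9 fe 9e
query mem[0x08]=0x3e, mem[0x28]=0xfe, mem[0x29]=0x9e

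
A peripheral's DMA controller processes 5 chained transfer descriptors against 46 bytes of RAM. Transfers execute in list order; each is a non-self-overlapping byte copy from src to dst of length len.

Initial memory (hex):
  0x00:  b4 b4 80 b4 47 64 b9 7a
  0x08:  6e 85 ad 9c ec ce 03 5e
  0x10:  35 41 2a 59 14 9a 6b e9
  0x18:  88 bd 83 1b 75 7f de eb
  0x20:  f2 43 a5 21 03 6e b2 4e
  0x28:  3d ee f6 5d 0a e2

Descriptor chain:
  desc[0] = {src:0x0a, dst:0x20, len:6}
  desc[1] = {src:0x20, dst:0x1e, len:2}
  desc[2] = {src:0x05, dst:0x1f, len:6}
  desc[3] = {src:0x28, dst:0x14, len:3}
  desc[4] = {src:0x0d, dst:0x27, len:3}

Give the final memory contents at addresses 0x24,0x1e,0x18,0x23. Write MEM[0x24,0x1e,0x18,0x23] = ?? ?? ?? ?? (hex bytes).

MEM[0x24,0x1e,0x18,0x23] = ad ad 88 85

  after D0: wrote 6B at 0x20 = ad9cecce035e
  after D1: wrote 2B at 0x1e = ad9c
  after D2: wrote 6B at 0x1f = 64b97a6e85ad
  after D3: wrote 3B at 0x14 = 3deef6
  after D4: wrote 3B at 0x27 = ce035e
query mem[0x24]=0xad, mem[0x1e]=0xad, mem[0x18]=0x88, mem[0x23]=0x85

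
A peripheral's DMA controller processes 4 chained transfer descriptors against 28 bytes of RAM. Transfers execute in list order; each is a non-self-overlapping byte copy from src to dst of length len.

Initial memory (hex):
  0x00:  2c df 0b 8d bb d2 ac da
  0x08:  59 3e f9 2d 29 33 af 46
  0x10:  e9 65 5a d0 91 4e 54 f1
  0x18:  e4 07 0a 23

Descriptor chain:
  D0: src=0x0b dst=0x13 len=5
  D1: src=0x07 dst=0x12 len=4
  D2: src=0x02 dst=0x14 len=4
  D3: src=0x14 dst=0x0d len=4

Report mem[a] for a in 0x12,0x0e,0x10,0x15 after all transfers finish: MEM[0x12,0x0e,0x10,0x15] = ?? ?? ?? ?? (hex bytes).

  after D0: wrote 5B at 0x13 = 2d2933af46
  after D1: wrote 4B at 0x12 = da593ef9
  after D2: wrote 4B at 0x14 = 0b8dbbd2
  after D3: wrote 4B at 0x0d = 0b8dbbd2
query mem[0x12]=0xda, mem[0x0e]=0x8d, mem[0x10]=0xd2, mem[0x15]=0x8d

MEM[0x12,0x0e,0x10,0x15] = da 8d d2 8d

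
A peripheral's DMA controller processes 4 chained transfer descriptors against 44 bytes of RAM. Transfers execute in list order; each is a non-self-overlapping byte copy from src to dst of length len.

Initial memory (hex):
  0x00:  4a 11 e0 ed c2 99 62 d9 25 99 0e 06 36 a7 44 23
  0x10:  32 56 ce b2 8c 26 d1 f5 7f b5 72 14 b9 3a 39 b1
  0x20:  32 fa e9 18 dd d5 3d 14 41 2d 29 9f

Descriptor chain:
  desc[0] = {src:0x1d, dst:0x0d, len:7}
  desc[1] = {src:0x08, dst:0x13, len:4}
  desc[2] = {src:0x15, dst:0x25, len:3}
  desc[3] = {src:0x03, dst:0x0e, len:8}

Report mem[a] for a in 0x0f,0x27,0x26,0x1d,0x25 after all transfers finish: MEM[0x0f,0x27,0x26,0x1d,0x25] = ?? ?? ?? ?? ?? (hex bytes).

MEM[0x0f,0x27,0x26,0x1d,0x25] = c2 f5 06 3a 0e

D0: mem[0x0d..0x13] <- [3a 39 b1 32 fa e9 18]
D1: mem[0x13..0x16] <- [25 99 0e 06]
D2: mem[0x25..0x27] <- [0e 06 f5]
D3: mem[0x0e..0x15] <- [ed c2 99 62 d9 25 99 0e]
query mem[0x0f]=0xc2, mem[0x27]=0xf5, mem[0x26]=0x06, mem[0x1d]=0x3a, mem[0x25]=0x0e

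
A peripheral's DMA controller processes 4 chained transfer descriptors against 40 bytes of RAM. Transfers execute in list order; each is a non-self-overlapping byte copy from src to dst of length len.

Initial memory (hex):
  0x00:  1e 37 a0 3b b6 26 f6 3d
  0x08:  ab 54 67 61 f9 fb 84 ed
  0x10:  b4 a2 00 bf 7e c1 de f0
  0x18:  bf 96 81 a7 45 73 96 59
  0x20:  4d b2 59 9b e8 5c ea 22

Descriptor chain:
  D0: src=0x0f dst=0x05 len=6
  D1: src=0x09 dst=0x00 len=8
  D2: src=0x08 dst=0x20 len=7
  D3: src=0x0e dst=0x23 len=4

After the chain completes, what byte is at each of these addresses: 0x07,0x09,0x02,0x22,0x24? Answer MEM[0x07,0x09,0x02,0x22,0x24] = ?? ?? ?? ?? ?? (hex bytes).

[0] 0x0f->0x05 len=6 : ed b4 a2 00 bf 7e
[1] 0x09->0x00 len=8 : bf 7e 61 f9 fb 84 ed b4
[2] 0x08->0x20 len=7 : 00 bf 7e 61 f9 fb 84
[3] 0x0e->0x23 len=4 : 84 ed b4 a2
query mem[0x07]=0xb4, mem[0x09]=0xbf, mem[0x02]=0x61, mem[0x22]=0x7e, mem[0x24]=0xed

MEM[0x07,0x09,0x02,0x22,0x24] = b4 bf 61 7e ed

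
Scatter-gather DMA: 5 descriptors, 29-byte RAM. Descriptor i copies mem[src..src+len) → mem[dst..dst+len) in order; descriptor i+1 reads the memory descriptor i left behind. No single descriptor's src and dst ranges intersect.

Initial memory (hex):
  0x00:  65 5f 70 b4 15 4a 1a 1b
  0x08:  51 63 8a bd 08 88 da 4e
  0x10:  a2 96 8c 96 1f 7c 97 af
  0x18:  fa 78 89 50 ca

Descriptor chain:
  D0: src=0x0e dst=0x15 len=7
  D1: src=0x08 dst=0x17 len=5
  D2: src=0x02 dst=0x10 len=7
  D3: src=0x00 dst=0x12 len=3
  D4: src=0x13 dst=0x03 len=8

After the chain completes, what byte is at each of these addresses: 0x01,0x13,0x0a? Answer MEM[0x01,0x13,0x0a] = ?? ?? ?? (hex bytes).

MEM[0x01,0x13,0x0a] = 5f 5f bd

  after D0: wrote 7B at 0x15 = da4ea2968c961f
  after D1: wrote 5B at 0x17 = 51638abd08
  after D2: wrote 7B at 0x10 = 70b4154a1a1b51
  after D3: wrote 3B at 0x12 = 655f70
  after D4: wrote 8B at 0x03 = 5f701b5151638abd
query mem[0x01]=0x5f, mem[0x13]=0x5f, mem[0x0a]=0xbd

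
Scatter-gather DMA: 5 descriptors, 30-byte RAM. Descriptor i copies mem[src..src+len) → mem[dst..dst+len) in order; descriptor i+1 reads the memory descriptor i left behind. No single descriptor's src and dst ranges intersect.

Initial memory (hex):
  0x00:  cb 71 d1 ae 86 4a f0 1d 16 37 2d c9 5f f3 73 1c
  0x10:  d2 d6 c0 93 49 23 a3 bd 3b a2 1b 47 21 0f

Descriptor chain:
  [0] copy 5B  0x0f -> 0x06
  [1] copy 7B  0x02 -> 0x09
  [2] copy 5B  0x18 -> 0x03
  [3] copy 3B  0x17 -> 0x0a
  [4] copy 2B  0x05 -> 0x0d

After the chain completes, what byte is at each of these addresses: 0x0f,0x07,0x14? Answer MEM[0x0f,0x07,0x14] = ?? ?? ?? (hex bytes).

MEM[0x0f,0x07,0x14] = d6 21 49

D0: mem[0x06..0x0a] <- [1c d2 d6 c0 93]
D1: mem[0x09..0x0f] <- [d1 ae 86 4a 1c d2 d6]
D2: mem[0x03..0x07] <- [3b a2 1b 47 21]
D3: mem[0x0a..0x0c] <- [bd 3b a2]
D4: mem[0x0d..0x0e] <- [1b 47]
query mem[0x0f]=0xd6, mem[0x07]=0x21, mem[0x14]=0x49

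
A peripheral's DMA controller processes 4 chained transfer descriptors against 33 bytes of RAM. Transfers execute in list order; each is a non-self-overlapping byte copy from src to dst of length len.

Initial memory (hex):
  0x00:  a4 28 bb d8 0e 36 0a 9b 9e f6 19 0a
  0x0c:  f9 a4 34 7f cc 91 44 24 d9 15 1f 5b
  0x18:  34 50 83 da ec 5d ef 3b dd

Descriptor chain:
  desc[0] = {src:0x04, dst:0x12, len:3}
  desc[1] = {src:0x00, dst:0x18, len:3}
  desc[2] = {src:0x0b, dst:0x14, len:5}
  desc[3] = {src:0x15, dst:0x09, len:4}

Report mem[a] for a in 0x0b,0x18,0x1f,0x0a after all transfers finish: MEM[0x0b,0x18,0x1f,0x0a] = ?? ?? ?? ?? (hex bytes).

[0] 0x04->0x12 len=3 : 0e 36 0a
[1] 0x00->0x18 len=3 : a4 28 bb
[2] 0x0b->0x14 len=5 : 0a f9 a4 34 7f
[3] 0x15->0x09 len=4 : f9 a4 34 7f
query mem[0x0b]=0x34, mem[0x18]=0x7f, mem[0x1f]=0x3b, mem[0x0a]=0xa4

MEM[0x0b,0x18,0x1f,0x0a] = 34 7f 3b a4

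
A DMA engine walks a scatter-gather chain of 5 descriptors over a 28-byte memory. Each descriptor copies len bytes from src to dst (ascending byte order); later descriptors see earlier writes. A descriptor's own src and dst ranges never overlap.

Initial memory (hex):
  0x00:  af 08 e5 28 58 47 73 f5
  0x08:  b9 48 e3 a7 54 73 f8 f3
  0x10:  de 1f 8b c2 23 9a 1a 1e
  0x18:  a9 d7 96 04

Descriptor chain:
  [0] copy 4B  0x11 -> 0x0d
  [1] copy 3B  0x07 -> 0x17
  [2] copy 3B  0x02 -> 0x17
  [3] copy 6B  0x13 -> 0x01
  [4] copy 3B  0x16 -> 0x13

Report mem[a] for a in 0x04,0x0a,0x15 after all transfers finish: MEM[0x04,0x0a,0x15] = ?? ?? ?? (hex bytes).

  after D0: wrote 4B at 0x0d = 1f8bc223
  after D1: wrote 3B at 0x17 = f5b948
  after D2: wrote 3B at 0x17 = e52858
  after D3: wrote 6B at 0x01 = c2239a1ae528
  after D4: wrote 3B at 0x13 = 1ae528
query mem[0x04]=0x1a, mem[0x0a]=0xe3, mem[0x15]=0x28

MEM[0x04,0x0a,0x15] = 1a e3 28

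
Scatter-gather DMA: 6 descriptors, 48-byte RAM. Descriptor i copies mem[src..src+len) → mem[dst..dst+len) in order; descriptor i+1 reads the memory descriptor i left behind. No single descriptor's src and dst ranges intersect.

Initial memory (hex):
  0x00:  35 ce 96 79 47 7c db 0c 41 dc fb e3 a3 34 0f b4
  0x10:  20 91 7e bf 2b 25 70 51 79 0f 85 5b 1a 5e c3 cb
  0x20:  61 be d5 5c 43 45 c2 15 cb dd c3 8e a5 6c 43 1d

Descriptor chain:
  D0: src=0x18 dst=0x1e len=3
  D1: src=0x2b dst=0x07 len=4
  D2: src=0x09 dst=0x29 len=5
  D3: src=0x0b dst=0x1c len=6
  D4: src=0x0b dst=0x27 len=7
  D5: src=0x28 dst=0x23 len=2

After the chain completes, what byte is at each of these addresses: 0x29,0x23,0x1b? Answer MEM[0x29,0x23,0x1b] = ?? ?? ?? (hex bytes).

MEM[0x29,0x23,0x1b] = 34 a3 5b

  after D0: wrote 3B at 0x1e = 790f85
  after D1: wrote 4B at 0x07 = 8ea56c43
  after D2: wrote 5B at 0x29 = 6c43e3a334
  after D3: wrote 6B at 0x1c = e3a3340fb420
  after D4: wrote 7B at 0x27 = e3a3340fb42091
  after D5: wrote 2B at 0x23 = a334
query mem[0x29]=0x34, mem[0x23]=0xa3, mem[0x1b]=0x5b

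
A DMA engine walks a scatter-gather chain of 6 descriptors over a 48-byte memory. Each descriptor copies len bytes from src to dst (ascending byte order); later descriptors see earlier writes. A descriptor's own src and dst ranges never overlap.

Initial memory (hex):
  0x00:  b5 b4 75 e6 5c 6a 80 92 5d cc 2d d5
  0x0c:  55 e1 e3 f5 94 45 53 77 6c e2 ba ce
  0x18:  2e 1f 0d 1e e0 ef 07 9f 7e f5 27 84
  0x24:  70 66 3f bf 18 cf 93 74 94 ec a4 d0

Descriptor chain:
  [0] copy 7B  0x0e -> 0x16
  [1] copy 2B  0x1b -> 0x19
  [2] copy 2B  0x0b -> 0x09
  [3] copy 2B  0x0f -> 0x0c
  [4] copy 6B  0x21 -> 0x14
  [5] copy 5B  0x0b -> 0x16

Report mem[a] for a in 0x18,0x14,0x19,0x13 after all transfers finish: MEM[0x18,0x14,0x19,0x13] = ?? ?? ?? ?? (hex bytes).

#0 dst[0x16+7] := {0xe3,0xf5,0x94,0x45,0x53,0x77,0x6c}
#1 dst[0x19+2] := {0x77,0x6c}
#2 dst[0x09+2] := {0xd5,0x55}
#3 dst[0x0c+2] := {0xf5,0x94}
#4 dst[0x14+6] := {0xf5,0x27,0x84,0x70,0x66,0x3f}
#5 dst[0x16+5] := {0xd5,0xf5,0x94,0xe3,0xf5}
query mem[0x18]=0x94, mem[0x14]=0xf5, mem[0x19]=0xe3, mem[0x13]=0x77

MEM[0x18,0x14,0x19,0x13] = 94 f5 e3 77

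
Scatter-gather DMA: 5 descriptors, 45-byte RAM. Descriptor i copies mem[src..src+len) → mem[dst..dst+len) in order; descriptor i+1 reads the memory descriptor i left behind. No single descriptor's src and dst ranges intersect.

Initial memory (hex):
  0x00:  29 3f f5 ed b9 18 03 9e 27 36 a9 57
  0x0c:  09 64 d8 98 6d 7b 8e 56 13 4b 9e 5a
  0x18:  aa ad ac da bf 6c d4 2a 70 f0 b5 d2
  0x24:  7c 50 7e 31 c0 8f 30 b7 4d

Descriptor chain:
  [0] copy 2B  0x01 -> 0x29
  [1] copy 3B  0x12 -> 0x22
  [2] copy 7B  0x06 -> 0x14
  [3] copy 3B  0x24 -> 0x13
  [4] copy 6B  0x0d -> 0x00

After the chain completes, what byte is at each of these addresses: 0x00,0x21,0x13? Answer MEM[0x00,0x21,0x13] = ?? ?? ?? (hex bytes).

MEM[0x00,0x21,0x13] = 64 f0 13

D0: mem[0x29..0x2a] <- [3f f5]
D1: mem[0x22..0x24] <- [8e 56 13]
D2: mem[0x14..0x1a] <- [03 9e 27 36 a9 57 09]
D3: mem[0x13..0x15] <- [13 50 7e]
D4: mem[0x00..0x05] <- [64 d8 98 6d 7b 8e]
query mem[0x00]=0x64, mem[0x21]=0xf0, mem[0x13]=0x13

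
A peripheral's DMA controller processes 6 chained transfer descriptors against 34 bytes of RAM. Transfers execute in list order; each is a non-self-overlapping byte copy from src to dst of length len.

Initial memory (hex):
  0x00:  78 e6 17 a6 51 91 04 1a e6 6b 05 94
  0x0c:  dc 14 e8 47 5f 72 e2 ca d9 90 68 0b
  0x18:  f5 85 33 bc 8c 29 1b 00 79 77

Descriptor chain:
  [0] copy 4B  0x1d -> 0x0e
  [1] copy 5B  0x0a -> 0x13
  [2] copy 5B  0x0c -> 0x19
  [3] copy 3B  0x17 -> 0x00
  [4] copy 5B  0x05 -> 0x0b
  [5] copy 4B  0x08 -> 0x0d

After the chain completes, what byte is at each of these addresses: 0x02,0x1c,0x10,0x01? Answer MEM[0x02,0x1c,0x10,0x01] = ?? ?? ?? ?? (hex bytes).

MEM[0x02,0x1c,0x10,0x01] = dc 1b 91 f5

#0 dst[0x0e+4] := {0x29,0x1b,0x00,0x79}
#1 dst[0x13+5] := {0x05,0x94,0xdc,0x14,0x29}
#2 dst[0x19+5] := {0xdc,0x14,0x29,0x1b,0x00}
#3 dst[0x00+3] := {0x29,0xf5,0xdc}
#4 dst[0x0b+5] := {0x91,0x04,0x1a,0xe6,0x6b}
#5 dst[0x0d+4] := {0xe6,0x6b,0x05,0x91}
query mem[0x02]=0xdc, mem[0x1c]=0x1b, mem[0x10]=0x91, mem[0x01]=0xf5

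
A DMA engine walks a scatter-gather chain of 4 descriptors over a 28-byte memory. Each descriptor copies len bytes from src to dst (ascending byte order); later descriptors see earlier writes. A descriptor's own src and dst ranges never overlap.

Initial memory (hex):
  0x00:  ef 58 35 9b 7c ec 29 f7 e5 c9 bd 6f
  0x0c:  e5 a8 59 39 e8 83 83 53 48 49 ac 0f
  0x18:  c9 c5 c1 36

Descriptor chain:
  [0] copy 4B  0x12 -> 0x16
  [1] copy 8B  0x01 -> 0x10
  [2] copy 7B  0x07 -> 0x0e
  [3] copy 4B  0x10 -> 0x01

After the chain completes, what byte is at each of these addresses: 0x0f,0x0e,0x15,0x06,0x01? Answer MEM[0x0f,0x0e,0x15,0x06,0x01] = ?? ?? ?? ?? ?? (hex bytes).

[0] 0x12->0x16 len=4 : 83 53 48 49
[1] 0x01->0x10 len=8 : 58 35 9b 7c ec 29 f7 e5
[2] 0x07->0x0e len=7 : f7 e5 c9 bd 6f e5 a8
[3] 0x10->0x01 len=4 : c9 bd 6f e5
query mem[0x0f]=0xe5, mem[0x0e]=0xf7, mem[0x15]=0x29, mem[0x06]=0x29, mem[0x01]=0xc9

MEM[0x0f,0x0e,0x15,0x06,0x01] = e5 f7 29 29 c9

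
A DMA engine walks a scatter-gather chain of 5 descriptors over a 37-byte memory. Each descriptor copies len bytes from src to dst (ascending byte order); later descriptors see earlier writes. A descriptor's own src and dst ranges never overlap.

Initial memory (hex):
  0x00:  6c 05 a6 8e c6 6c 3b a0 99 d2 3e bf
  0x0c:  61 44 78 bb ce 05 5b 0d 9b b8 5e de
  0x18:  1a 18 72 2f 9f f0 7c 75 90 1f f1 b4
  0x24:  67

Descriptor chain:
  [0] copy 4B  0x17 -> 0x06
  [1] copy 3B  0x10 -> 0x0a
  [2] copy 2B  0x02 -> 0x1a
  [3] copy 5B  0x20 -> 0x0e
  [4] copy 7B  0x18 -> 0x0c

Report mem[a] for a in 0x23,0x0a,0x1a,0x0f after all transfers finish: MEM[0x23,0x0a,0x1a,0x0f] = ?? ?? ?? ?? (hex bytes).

  after D0: wrote 4B at 0x06 = de1a1872
  after D1: wrote 3B at 0x0a = ce055b
  after D2: wrote 2B at 0x1a = a68e
  after D3: wrote 5B at 0x0e = 901ff1b467
  after D4: wrote 7B at 0x0c = 1a18a68e9ff07c
query mem[0x23]=0xb4, mem[0x0a]=0xce, mem[0x1a]=0xa6, mem[0x0f]=0x8e

MEM[0x23,0x0a,0x1a,0x0f] = b4 ce a6 8e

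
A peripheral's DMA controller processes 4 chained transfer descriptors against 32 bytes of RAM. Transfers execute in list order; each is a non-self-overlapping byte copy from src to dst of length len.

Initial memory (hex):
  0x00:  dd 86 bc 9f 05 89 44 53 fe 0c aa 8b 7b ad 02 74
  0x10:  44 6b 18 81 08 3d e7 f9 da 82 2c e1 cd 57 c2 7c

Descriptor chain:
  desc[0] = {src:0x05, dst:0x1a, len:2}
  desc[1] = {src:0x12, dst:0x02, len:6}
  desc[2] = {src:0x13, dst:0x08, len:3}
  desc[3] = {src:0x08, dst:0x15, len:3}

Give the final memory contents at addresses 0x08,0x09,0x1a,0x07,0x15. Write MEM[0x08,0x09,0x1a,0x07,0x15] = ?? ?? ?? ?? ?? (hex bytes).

MEM[0x08,0x09,0x1a,0x07,0x15] = 81 08 89 f9 81

#0 dst[0x1a+2] := {0x89,0x44}
#1 dst[0x02+6] := {0x18,0x81,0x08,0x3d,0xe7,0xf9}
#2 dst[0x08+3] := {0x81,0x08,0x3d}
#3 dst[0x15+3] := {0x81,0x08,0x3d}
query mem[0x08]=0x81, mem[0x09]=0x08, mem[0x1a]=0x89, mem[0x07]=0xf9, mem[0x15]=0x81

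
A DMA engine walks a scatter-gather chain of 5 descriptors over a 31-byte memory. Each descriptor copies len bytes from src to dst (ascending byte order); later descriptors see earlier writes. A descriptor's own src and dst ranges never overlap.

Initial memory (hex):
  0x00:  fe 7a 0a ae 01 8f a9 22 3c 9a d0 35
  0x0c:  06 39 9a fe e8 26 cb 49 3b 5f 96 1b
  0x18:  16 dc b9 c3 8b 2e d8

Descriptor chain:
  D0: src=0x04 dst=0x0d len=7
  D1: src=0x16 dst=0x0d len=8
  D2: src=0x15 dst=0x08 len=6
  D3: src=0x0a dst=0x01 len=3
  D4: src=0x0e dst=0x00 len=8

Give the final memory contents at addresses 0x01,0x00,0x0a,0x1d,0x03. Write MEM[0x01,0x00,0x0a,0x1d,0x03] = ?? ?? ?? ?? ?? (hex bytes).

#0 dst[0x0d+7] := {0x01,0x8f,0xa9,0x22,0x3c,0x9a,0xd0}
#1 dst[0x0d+8] := {0x96,0x1b,0x16,0xdc,0xb9,0xc3,0x8b,0x2e}
#2 dst[0x08+6] := {0x5f,0x96,0x1b,0x16,0xdc,0xb9}
#3 dst[0x01+3] := {0x1b,0x16,0xdc}
#4 dst[0x00+8] := {0x1b,0x16,0xdc,0xb9,0xc3,0x8b,0x2e,0x5f}
query mem[0x01]=0x16, mem[0x00]=0x1b, mem[0x0a]=0x1b, mem[0x1d]=0x2e, mem[0x03]=0xb9

MEM[0x01,0x00,0x0a,0x1d,0x03] = 16 1b 1b 2e b9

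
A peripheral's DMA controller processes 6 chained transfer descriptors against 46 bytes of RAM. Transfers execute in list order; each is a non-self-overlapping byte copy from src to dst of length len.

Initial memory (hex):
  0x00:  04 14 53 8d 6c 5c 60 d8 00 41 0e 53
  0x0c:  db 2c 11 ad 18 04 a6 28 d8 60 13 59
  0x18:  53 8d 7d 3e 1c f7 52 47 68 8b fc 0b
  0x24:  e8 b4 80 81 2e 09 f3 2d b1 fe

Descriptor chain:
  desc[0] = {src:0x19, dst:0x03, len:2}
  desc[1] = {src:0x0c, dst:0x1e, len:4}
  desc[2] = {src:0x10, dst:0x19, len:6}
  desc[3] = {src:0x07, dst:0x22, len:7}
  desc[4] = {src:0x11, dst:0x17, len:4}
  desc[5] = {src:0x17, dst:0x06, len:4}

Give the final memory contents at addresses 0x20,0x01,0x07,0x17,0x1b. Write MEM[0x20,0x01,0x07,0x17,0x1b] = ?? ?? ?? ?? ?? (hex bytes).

MEM[0x20,0x01,0x07,0x17,0x1b] = 11 14 a6 04 a6

#0 dst[0x03+2] := {0x8d,0x7d}
#1 dst[0x1e+4] := {0xdb,0x2c,0x11,0xad}
#2 dst[0x19+6] := {0x18,0x04,0xa6,0x28,0xd8,0x60}
#3 dst[0x22+7] := {0xd8,0x00,0x41,0x0e,0x53,0xdb,0x2c}
#4 dst[0x17+4] := {0x04,0xa6,0x28,0xd8}
#5 dst[0x06+4] := {0x04,0xa6,0x28,0xd8}
query mem[0x20]=0x11, mem[0x01]=0x14, mem[0x07]=0xa6, mem[0x17]=0x04, mem[0x1b]=0xa6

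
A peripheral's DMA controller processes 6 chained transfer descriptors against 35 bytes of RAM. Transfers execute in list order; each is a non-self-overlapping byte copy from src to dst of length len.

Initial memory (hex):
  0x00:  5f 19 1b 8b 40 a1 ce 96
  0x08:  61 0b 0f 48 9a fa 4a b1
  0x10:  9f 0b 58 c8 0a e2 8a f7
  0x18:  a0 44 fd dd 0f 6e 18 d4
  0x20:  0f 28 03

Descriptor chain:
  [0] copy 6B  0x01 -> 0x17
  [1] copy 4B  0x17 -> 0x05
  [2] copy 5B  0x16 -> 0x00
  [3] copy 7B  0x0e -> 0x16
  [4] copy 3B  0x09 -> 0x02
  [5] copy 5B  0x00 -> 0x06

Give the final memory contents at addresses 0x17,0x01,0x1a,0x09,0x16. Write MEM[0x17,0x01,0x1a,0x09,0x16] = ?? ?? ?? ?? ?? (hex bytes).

[0] 0x01->0x17 len=6 : 19 1b 8b 40 a1 ce
[1] 0x17->0x05 len=4 : 19 1b 8b 40
[2] 0x16->0x00 len=5 : 8a 19 1b 8b 40
[3] 0x0e->0x16 len=7 : 4a b1 9f 0b 58 c8 0a
[4] 0x09->0x02 len=3 : 0b 0f 48
[5] 0x00->0x06 len=5 : 8a 19 0b 0f 48
query mem[0x17]=0xb1, mem[0x01]=0x19, mem[0x1a]=0x58, mem[0x09]=0x0f, mem[0x16]=0x4a

MEM[0x17,0x01,0x1a,0x09,0x16] = b1 19 58 0f 4a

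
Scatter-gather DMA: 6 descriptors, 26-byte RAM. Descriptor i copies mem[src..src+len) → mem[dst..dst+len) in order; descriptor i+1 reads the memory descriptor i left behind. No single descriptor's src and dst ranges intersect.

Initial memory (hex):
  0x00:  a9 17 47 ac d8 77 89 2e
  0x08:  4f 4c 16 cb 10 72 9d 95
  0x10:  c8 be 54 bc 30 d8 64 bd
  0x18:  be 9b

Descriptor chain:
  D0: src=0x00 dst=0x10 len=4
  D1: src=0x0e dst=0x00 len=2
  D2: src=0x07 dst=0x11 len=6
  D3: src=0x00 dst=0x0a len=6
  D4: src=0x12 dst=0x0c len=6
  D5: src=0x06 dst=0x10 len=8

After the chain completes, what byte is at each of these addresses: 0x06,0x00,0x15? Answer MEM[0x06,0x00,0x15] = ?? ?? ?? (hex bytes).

  after D0: wrote 4B at 0x10 = a91747ac
  after D1: wrote 2B at 0x00 = 9d95
  after D2: wrote 6B at 0x11 = 2e4f4c16cb10
  after D3: wrote 6B at 0x0a = 9d9547acd877
  after D4: wrote 6B at 0x0c = 4f4c16cb10bd
  after D5: wrote 8B at 0x10 = 892e4f4c9d954f4c
query mem[0x06]=0x89, mem[0x00]=0x9d, mem[0x15]=0x95

MEM[0x06,0x00,0x15] = 89 9d 95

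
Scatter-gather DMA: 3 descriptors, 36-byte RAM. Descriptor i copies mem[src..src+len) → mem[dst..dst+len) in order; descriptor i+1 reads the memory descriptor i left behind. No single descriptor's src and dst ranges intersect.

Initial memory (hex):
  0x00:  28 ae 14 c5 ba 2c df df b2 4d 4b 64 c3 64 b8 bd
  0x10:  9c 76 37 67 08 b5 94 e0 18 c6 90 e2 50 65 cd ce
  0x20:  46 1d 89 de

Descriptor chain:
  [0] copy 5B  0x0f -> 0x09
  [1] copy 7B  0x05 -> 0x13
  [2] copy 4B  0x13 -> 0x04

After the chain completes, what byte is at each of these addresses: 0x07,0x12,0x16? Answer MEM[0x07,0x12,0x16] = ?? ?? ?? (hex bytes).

#0 dst[0x09+5] := {0xbd,0x9c,0x76,0x37,0x67}
#1 dst[0x13+7] := {0x2c,0xdf,0xdf,0xb2,0xbd,0x9c,0x76}
#2 dst[0x04+4] := {0x2c,0xdf,0xdf,0xb2}
query mem[0x07]=0xb2, mem[0x12]=0x37, mem[0x16]=0xb2

MEM[0x07,0x12,0x16] = b2 37 b2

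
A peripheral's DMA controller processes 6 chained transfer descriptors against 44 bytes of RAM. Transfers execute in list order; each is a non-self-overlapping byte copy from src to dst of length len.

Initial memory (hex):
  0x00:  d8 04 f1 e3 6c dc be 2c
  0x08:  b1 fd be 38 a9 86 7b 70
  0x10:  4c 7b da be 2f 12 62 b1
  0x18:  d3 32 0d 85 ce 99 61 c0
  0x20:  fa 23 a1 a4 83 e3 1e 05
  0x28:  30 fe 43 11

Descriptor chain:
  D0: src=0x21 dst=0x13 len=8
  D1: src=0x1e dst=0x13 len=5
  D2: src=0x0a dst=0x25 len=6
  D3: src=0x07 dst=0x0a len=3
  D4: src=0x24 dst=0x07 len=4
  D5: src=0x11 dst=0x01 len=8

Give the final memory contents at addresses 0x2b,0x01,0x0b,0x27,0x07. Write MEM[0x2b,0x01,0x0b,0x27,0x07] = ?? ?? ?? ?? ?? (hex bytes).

MEM[0x2b,0x01,0x0b,0x27,0x07] = 11 7b b1 a9 a1

#0 dst[0x13+8] := {0x23,0xa1,0xa4,0x83,0xe3,0x1e,0x05,0x30}
#1 dst[0x13+5] := {0x61,0xc0,0xfa,0x23,0xa1}
#2 dst[0x25+6] := {0xbe,0x38,0xa9,0x86,0x7b,0x70}
#3 dst[0x0a+3] := {0x2c,0xb1,0xfd}
#4 dst[0x07+4] := {0x83,0xbe,0x38,0xa9}
#5 dst[0x01+8] := {0x7b,0xda,0x61,0xc0,0xfa,0x23,0xa1,0x1e}
query mem[0x2b]=0x11, mem[0x01]=0x7b, mem[0x0b]=0xb1, mem[0x27]=0xa9, mem[0x07]=0xa1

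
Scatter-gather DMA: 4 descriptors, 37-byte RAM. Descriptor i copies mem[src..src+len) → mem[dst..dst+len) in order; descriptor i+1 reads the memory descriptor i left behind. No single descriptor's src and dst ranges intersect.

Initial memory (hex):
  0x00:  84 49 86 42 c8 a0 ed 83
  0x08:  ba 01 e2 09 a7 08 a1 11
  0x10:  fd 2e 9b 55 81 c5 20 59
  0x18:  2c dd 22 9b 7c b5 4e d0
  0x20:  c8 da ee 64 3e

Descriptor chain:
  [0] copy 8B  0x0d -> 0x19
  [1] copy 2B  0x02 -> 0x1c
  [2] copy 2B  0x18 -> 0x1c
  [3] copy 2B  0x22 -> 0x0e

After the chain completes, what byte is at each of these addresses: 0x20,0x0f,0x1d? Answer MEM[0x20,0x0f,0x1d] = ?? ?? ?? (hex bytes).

[0] 0x0d->0x19 len=8 : 08 a1 11 fd 2e 9b 55 81
[1] 0x02->0x1c len=2 : 86 42
[2] 0x18->0x1c len=2 : 2c 08
[3] 0x22->0x0e len=2 : ee 64
query mem[0x20]=0x81, mem[0x0f]=0x64, mem[0x1d]=0x08

MEM[0x20,0x0f,0x1d] = 81 64 08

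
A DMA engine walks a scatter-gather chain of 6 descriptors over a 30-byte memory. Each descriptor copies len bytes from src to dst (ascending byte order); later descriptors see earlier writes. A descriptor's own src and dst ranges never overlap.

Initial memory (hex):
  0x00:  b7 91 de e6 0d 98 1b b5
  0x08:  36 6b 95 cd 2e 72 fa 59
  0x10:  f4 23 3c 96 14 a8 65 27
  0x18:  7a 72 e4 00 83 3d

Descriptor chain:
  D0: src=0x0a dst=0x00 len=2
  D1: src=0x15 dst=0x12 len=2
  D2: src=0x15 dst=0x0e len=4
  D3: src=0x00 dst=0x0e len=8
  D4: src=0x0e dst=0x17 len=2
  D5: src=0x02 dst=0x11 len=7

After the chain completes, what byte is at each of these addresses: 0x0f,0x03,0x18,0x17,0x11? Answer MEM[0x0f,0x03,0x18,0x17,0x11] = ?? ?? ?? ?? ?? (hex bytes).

D0: mem[0x00..0x01] <- [95 cd]
D1: mem[0x12..0x13] <- [a8 65]
D2: mem[0x0e..0x11] <- [a8 65 27 7a]
D3: mem[0x0e..0x15] <- [95 cd de e6 0d 98 1b b5]
D4: mem[0x17..0x18] <- [95 cd]
D5: mem[0x11..0x17] <- [de e6 0d 98 1b b5 36]
query mem[0x0f]=0xcd, mem[0x03]=0xe6, mem[0x18]=0xcd, mem[0x17]=0x36, mem[0x11]=0xde

MEM[0x0f,0x03,0x18,0x17,0x11] = cd e6 cd 36 de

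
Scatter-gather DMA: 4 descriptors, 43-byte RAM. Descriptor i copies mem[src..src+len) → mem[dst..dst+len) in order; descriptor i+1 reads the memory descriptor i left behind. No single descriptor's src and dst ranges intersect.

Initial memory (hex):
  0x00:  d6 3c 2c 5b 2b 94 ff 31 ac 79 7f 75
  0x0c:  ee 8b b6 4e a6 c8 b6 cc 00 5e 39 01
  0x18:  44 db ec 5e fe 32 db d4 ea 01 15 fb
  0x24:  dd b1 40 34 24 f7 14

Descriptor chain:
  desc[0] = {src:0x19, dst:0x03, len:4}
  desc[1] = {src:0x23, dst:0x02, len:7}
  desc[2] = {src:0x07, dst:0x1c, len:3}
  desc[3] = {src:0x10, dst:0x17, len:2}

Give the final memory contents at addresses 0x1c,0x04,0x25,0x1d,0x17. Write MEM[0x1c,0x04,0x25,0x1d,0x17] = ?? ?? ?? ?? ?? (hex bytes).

D0: mem[0x03..0x06] <- [db ec 5e fe]
D1: mem[0x02..0x08] <- [fb dd b1 40 34 24 f7]
D2: mem[0x1c..0x1e] <- [24 f7 79]
D3: mem[0x17..0x18] <- [a6 c8]
query mem[0x1c]=0x24, mem[0x04]=0xb1, mem[0x25]=0xb1, mem[0x1d]=0xf7, mem[0x17]=0xa6

MEM[0x1c,0x04,0x25,0x1d,0x17] = 24 b1 b1 f7 a6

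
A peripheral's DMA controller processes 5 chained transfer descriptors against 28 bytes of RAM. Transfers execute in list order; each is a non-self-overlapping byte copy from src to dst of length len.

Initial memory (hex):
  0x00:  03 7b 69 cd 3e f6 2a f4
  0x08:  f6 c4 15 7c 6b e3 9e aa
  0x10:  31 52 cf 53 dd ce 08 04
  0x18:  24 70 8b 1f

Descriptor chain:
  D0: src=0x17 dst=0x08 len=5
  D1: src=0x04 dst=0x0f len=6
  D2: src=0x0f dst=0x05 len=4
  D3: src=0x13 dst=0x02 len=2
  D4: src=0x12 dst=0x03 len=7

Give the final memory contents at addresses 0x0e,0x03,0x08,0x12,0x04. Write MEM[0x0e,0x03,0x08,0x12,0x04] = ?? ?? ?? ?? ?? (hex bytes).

MEM[0x0e,0x03,0x08,0x12,0x04] = 9e f4 04 f4 04

  after D0: wrote 5B at 0x08 = 0424708b1f
  after D1: wrote 6B at 0x0f = 3ef62af40424
  after D2: wrote 4B at 0x05 = 3ef62af4
  after D3: wrote 2B at 0x02 = 0424
  after D4: wrote 7B at 0x03 = f40424ce080424
query mem[0x0e]=0x9e, mem[0x03]=0xf4, mem[0x08]=0x04, mem[0x12]=0xf4, mem[0x04]=0x04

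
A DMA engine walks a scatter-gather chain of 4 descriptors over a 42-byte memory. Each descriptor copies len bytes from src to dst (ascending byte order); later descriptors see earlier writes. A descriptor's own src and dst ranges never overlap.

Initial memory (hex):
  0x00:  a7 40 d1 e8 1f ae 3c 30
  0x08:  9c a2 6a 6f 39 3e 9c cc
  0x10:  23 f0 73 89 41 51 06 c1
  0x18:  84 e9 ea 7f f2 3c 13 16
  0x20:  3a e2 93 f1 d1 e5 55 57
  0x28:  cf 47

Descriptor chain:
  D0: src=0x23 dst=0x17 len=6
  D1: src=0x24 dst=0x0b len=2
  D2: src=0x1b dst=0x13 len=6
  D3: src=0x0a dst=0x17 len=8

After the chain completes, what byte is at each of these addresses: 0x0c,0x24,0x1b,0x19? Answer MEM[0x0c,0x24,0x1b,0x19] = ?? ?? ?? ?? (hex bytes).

[0] 0x23->0x17 len=6 : f1 d1 e5 55 57 cf
[1] 0x24->0x0b len=2 : d1 e5
[2] 0x1b->0x13 len=6 : 57 cf 3c 13 16 3a
[3] 0x0a->0x17 len=8 : 6a d1 e5 3e 9c cc 23 f0
query mem[0x0c]=0xe5, mem[0x24]=0xd1, mem[0x1b]=0x9c, mem[0x19]=0xe5

MEM[0x0c,0x24,0x1b,0x19] = e5 d1 9c e5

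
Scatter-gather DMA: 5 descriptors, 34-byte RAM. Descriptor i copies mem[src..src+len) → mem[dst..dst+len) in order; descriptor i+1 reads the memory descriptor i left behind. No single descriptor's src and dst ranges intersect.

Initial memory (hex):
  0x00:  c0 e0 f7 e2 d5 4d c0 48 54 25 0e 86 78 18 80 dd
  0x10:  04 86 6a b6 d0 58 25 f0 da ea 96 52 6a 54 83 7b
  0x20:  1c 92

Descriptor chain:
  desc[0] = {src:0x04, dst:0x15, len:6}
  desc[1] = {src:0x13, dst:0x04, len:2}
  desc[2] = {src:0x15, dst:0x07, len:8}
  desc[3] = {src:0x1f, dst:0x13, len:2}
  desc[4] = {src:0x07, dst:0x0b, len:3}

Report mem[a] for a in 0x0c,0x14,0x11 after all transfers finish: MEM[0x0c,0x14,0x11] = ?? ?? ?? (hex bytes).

MEM[0x0c,0x14,0x11] = 4d 1c 86

#0 dst[0x15+6] := {0xd5,0x4d,0xc0,0x48,0x54,0x25}
#1 dst[0x04+2] := {0xb6,0xd0}
#2 dst[0x07+8] := {0xd5,0x4d,0xc0,0x48,0x54,0x25,0x52,0x6a}
#3 dst[0x13+2] := {0x7b,0x1c}
#4 dst[0x0b+3] := {0xd5,0x4d,0xc0}
query mem[0x0c]=0x4d, mem[0x14]=0x1c, mem[0x11]=0x86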